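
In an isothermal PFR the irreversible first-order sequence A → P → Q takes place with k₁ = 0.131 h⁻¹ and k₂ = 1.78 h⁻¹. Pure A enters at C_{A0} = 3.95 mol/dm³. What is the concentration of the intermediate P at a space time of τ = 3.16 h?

0.206 mol/dm³

For first-order series with pure A initially, C_P(τ) = k₁C_{A0}/(k₂−k₁)·(e^(−k₁τ) − e^(−k₂τ)).
e^(−k₁τ) = e^(−0.131×3.16) = e^(−0.4140) = 0.6610; e^(−k₂τ) = e^(−5.625) = 0.003607.
C_P = 0.131×3.95/(1.78−0.131) × (0.6610−0.003607) = 0.3138×0.6574 = 0.2063 mol/dm³.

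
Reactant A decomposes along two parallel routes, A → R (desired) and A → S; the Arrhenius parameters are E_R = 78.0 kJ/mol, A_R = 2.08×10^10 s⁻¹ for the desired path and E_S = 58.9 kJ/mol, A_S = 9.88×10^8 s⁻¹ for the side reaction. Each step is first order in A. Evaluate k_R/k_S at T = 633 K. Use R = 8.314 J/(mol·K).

With equal orders, S_{R/S} = k_R/k_S = (A_R/A_S)·exp[(E_S−E_R)/(RT)].
(E_S−E_R)/(RT) = (58.9−78.0)×10³/(8.314×633) = -19100/5263 = -3.629.
k_R/k_S = (2.08×10^10/9.88×10^8)·exp(-3.629) = 21.05 × 0.02654 = 0.559.
Since E_R > E_S, raising the temperature improves selectivity toward R.

0.559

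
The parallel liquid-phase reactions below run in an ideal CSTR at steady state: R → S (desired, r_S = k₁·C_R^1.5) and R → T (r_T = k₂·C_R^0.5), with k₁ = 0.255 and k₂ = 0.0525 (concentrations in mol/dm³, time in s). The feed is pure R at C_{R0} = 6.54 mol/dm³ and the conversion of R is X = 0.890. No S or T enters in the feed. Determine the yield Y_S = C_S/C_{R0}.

Exit C_R = C_{R0}(1−X) = 6.54×0.110 = 0.7194 mol/dm³.
Rates in a CSTR are evaluated at the outlet concentration: r_S = 0.255×0.7194^1.5 = 0.1556, r_T = 0.0525×0.7194^0.5 = 0.04453.
Fraction of consumed R going to S: r_S/(r_S+r_T) = 0.7775.
C_S = 0.7775·C_{R0}·X = 0.7775×6.54×0.890 = 4.53 mol/dm³; Y_S = C_S/C_{R0} = 0.692.

0.692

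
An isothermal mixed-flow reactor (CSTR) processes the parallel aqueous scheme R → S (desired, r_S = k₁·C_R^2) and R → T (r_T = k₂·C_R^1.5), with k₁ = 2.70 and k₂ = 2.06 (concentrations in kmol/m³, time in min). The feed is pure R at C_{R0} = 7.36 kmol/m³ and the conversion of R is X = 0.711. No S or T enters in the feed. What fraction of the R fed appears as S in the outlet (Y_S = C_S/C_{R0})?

0.467

Exit C_R = C_{R0}(1−X) = 7.36×0.289 = 2.127 kmol/m³.
Rates in a CSTR are evaluated at the outlet concentration: r_S = 2.70×2.127^2 = 12.22, r_T = 2.06×2.127^1.5 = 6.390.
Fraction of consumed R going to S: r_S/(r_S+r_T) = 0.6565.
C_S = 0.6565·C_{R0}·X = 0.6565×7.36×0.711 = 3.44 kmol/m³; Y_S = C_S/C_{R0} = 0.467.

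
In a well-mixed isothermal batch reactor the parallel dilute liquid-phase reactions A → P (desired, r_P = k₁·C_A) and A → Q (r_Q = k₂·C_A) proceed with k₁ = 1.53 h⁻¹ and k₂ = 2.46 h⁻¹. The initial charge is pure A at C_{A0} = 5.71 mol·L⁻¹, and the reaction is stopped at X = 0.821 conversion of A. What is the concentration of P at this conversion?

C_A = C_{A0}(1−X) = 1.022 mol·L⁻¹.
Both paths are first order in A, so the instantaneous fraction to P is constant: dC_P/d(−C_A) = k₁/(k₁+k₂) = 0.3835.
C_P = 0.3835·(C_{A0}−C_A) = 0.3835×4.688 = 1.80 mol·L⁻¹.

1.80 mol·L⁻¹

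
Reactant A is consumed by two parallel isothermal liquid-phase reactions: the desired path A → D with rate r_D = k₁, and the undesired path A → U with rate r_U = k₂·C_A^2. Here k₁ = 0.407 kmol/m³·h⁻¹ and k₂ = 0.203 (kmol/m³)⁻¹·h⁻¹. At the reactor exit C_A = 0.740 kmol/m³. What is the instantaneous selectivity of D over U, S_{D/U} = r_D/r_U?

S_{D/U} = r_D/r_U = (k₁)/(k₂·C_A^2) = (k₁/k₂)·C_A^-2.
= (0.407) / (0.203×0.7400^2) = 0.4070/0.1112 = 3.66.
The undesired path is higher order in A, so low C_A (CSTR or dilute feed) favours D.

3.66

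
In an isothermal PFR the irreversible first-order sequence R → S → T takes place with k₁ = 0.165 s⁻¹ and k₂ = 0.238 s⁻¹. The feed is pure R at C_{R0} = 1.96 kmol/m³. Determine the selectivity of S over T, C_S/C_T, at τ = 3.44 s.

1.92

Solving the coupled first-order balances gives C_S(τ) = [k₁/(k₂−k₁)]·C_{R0}·(e^(−k₁τ) − e^(−k₂τ)).
e^(−k₁τ) = e^(−0.165×3.44) = e^(−0.5676) = 0.5669; e^(−k₂τ) = e^(−0.8187) = 0.4410.
C_S = 0.165×1.96/(0.238−0.165) × (0.5669−0.4410) = 4.430×0.1259 = 0.5577 kmol/m³.
C_R = C_{R0}e^(−k₁τ) = 1.111 kmol/m³, so C_T = C_{R0}−C_R−C_S = 0.2912 kmol/m³; C_S/C_T = 1.92.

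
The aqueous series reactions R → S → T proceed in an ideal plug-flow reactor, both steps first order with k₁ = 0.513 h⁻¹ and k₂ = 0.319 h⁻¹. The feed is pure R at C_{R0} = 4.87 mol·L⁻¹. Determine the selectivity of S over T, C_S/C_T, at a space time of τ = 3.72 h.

0.950

The intermediate concentration in a first-order A→B→C sequence is C_S = k₁C_{R0}(e^(−k₁τ) − e^(−k₂τ))/(k₂−k₁).
e^(−k₁τ) = e^(−0.513×3.72) = e^(−1.908) = 0.1483; e^(−k₂τ) = e^(−1.187) = 0.3052.
C_S = 0.513×4.87/(0.319−0.513) × (0.1483−0.3052) = (-12.88)×(-0.1569) = 2.021 mol·L⁻¹.
C_R = C_{R0}e^(−k₁τ) = 0.7223 mol·L⁻¹, so C_T = C_{R0}−C_R−C_S = 2.127 mol·L⁻¹; C_S/C_T = 0.950.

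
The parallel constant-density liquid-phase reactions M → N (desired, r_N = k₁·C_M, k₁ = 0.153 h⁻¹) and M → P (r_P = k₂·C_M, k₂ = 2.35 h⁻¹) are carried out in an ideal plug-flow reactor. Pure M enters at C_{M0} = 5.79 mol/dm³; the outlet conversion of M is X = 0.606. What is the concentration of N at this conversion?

0.214 mol/dm³

C_M = C_{M0}(1−X) = 2.281 mol/dm³.
Both paths are first order in M, so the instantaneous fraction to N is constant: dC_N/d(−C_M) = k₁/(k₁+k₂) = 0.06113.
C_N = 0.06113·(C_{M0}−C_M) = 0.06113×3.509 = 0.214 mol/dm³.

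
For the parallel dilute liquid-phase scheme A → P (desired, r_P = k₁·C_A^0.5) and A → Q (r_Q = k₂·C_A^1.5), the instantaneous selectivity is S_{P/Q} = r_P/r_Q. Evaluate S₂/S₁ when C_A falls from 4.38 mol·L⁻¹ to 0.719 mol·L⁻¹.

S_{P/Q} = (k₁/k₂)·C_A⁻¹, so S₂/S₁ = (C_{A,2}/C_{A,1})⁻¹.
= 4.38/0.719 = 6.09.

6.09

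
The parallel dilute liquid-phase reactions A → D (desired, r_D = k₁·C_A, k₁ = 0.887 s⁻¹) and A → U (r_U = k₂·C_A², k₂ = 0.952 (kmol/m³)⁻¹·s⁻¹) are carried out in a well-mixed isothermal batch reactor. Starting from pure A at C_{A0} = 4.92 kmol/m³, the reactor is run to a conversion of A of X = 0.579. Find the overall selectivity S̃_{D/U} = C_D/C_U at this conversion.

0.279

C_A = C_{A0}(1−X) = 2.071 kmol/m³.
Along a PFR/batch, dC_D/dC_A = −r_D/(r_D+r_U) = −k₁/(k₁+k₂·C_A).
Integrating from C_{A0} to C_A: C_D = (0.887/0.952)·ln[(0.887+0.952·4.92)/(0.887+0.952·2.07)] = 0.9317·ln(5.571/2.859) = 0.6216 kmol/m³.
C_U = (C_{A0}−C_A)−C_D = 2.227 kmol/m³; S̃_{D/U} = 0.6216/2.227 = 0.279.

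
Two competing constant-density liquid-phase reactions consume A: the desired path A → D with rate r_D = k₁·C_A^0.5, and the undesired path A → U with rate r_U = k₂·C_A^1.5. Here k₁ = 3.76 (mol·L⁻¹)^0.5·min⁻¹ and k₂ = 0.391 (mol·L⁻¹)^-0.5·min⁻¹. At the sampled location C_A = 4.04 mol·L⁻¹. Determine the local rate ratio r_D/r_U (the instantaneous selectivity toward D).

S_{D/U} = r_D/r_U = (k₁·C_A^0.5)/(k₂·C_A^1.5) = (k₁/k₂)·C_A⁻¹.
= (3.76×4.040^0.5) / (0.391×4.040^1.5) = 7.558/3.175 = 2.38.
The undesired path is higher order in A, so low C_A (CSTR or dilute feed) favours D.

2.38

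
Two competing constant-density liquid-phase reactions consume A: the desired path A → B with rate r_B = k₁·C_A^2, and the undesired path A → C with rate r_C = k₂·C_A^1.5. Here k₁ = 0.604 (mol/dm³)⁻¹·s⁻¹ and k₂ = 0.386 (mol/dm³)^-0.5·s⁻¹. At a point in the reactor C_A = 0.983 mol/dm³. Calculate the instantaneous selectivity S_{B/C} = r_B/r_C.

S_{B/C} = r_B/r_C = (k₁·C_A^2)/(k₂·C_A^1.5) = (k₁/k₂)·C_A^0.5.
= (0.604×0.9830^2) / (0.386×0.9830^1.5) = 0.5836/0.3762 = 1.55.
Since the desired path is higher order in A, keeping C_A high (PFR or concentrated feed) favours B.

1.55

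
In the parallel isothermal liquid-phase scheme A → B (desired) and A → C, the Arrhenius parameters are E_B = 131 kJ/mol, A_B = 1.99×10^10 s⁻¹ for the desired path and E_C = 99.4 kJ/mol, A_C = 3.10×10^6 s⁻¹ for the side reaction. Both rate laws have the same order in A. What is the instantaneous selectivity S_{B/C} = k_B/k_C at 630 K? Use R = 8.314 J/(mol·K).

15.4

Since both paths have the same order in A, the concentration cancels and S_{B/C} = k_B/k_C = (A_B/A_C)·exp[(E_C−E_B)/(RT)].
(E_C−E_B)/(RT) = (99.4−131)×10³/(8.314×630) = -31600/5238 = -6.033.
k_B/k_C = (1.99×10^10/3.10×10^6)·exp(-6.033) = 6419 × 0.002398 = 15.4.
Since E_B > E_C, raising the temperature improves selectivity toward B.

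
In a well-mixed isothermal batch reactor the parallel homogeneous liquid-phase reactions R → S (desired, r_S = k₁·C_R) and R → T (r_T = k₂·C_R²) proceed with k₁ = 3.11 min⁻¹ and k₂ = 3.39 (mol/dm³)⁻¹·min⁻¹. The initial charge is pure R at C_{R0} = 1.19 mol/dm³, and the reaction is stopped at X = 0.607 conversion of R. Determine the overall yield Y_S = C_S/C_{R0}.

C_R = C_{R0}(1−X) = 0.4677 mol/dm³.
Along a PFR/batch, dC_S/dC_R = −r_S/(r_S+r_T) = −k₁/(k₁+k₂·C_R).
Integrating from C_{R0} to C_R: C_S = (3.11/3.39)·ln[(3.11+3.39·1.19)/(3.11+3.39·0.468)] = 0.9174·ln(7.144/4.695) = 0.3850 mol/dm³.
Y_S = C_S/C_{R0} = 0.3850/1.19 = 0.324.

0.324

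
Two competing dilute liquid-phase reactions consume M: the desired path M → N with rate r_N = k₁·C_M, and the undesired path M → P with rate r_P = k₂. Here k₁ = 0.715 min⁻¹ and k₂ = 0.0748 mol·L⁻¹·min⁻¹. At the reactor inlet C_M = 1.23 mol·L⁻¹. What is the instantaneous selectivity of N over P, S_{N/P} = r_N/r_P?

S_{N/P} = r_N/r_P = (k₁·C_M)/(k₂) = (k₁/k₂)·C_M.
= (0.715×1.230) / (0.0748) = 0.8794/0.07480 = 11.8.
Since the desired path is higher order in M, keeping C_M high (PFR or concentrated feed) favours N.

11.8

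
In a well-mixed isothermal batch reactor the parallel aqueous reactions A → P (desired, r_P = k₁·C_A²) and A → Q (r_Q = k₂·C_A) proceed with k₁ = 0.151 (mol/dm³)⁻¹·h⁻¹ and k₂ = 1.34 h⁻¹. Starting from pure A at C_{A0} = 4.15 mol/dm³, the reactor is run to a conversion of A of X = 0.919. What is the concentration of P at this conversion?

0.739 mol/dm³

C_A = C_{A0}(1−X) = 0.3361 mol/dm³.
Along a PFR/batch, dC_Q/dC_A = −r_Q/(r_P+r_Q) = −k₂/(k₂+k₁·C_A).
Integrating from C_{A0} to C_A: C_Q = (1.34/0.151)·ln[(1.34+0.151·4.15)/(1.34+0.151·0.336)] = 8.874·ln(1.967/1.391) = 3.075 mol/dm³.
Then C_P = (C_{A0}−C_A) − C_Q = 3.814 − 3.075 = 0.7391 mol/dm³.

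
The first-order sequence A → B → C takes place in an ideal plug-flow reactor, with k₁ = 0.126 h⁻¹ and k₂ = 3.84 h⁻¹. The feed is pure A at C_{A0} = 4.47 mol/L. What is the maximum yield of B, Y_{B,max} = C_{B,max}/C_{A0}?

0.0292

For a first-order series the maximum intermediate yield is C_{B,max}/C_{A0} = (k₁/k₂)^[k₂/(k₂−k₁)].
= (0.126/3.84)^(3.84/(3.84−0.126)) = (0.03281)^(1.034) = 0.02922.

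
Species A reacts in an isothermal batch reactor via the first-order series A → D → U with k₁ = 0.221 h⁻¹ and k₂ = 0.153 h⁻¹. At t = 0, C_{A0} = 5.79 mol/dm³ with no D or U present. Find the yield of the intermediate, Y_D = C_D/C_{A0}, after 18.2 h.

0.142

For first-order series with pure A initially, C_D(t) = k₁C_{A0}/(k₂−k₁)·(e^(−k₁t) − e^(−k₂t)).
e^(−k₁t) = e^(−0.221×18.2) = e^(−4.022) = 0.01791; e^(−k₂t) = e^(−2.785) = 0.06175.
C_D = 0.221×5.79/(0.153−0.221) × (0.01791−0.06175) = (-18.82)×(-0.04384) = 0.8250 mol/dm³.
Y_D = C_D/C_{A0} = 0.8250/5.79 = 0.142.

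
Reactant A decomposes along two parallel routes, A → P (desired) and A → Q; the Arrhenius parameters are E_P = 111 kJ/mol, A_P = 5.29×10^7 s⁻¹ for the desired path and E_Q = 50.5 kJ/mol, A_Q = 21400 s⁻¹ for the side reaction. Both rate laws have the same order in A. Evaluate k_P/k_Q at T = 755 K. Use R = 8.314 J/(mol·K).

Since both paths have the same order in A, the concentration cancels and S_{P/Q} = k_P/k_Q = (A_P/A_Q)·exp[(E_Q−E_P)/(RT)].
(E_Q−E_P)/(RT) = (50.5−111)×10³/(8.314×755) = -60500/6277 = -9.638.
k_P/k_Q = (5.29×10^7/21400)·exp(-9.638) = 2472 × 6.519×10^-5 = 0.161.
Since E_P > E_Q, raising the temperature improves selectivity toward P.

0.161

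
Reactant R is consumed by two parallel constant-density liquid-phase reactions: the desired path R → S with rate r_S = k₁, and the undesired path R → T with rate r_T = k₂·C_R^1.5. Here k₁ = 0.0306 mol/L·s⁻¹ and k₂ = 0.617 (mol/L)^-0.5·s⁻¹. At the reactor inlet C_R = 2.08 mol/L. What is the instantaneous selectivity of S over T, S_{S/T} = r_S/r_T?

S_{S/T} = r_S/r_T = (k₁)/(k₂·C_R^1.5) = (k₁/k₂)·C_R^-1.5.
= (0.0306) / (0.617×2.080^1.5) = 0.03060/1.851 = 0.0165.
The undesired path is higher order in R, so low C_R (CSTR or dilute feed) favours S.

0.0165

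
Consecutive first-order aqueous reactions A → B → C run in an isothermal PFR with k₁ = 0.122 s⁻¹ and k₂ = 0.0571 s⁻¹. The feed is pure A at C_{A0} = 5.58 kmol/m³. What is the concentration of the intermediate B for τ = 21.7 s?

For first-order series with pure A initially, C_B(τ) = k₁C_{A0}/(k₂−k₁)·(e^(−k₁τ) − e^(−k₂τ)).
e^(−k₁τ) = e^(−0.122×21.7) = e^(−2.647) = 0.07084; e^(−k₂τ) = e^(−1.239) = 0.2897.
C_B = 0.122×5.58/(0.0571−0.122) × (0.07084−0.2897) = (-10.49)×(-0.2188) = 2.295 kmol/m³.

2.30 kmol/m³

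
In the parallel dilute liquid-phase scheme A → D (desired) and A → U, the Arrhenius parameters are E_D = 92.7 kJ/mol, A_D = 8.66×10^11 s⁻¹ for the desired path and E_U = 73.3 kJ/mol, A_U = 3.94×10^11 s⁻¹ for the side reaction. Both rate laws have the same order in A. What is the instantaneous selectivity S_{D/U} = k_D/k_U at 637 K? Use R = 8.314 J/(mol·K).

0.0564

Since both paths have the same order in A, the concentration cancels and S_{D/U} = k_D/k_U = (A_D/A_U)·exp[(E_U−E_D)/(RT)].
(E_U−E_D)/(RT) = (73.3−92.7)×10³/(8.314×637) = -19400/5296 = -3.663.
k_D/k_U = (8.66×10^11/3.94×10^11)·exp(-3.663) = 2.198 × 0.02565 = 0.0564.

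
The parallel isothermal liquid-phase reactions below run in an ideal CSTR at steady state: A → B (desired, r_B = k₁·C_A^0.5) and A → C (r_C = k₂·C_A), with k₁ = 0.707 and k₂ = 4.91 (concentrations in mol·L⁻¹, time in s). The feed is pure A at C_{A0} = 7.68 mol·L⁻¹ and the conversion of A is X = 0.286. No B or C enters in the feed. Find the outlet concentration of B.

0.127 mol·L⁻¹

Exit C_A = C_{A0}(1−X) = 7.68×0.714 = 5.484 mol·L⁻¹.
In a CSTR the entire volume is at exit conditions, so r_B = 0.707×5.484^0.5 = 1.656 and r_C = 4.91×5.484 = 26.92.
Fraction of consumed A going to B: r_B/(r_B+r_C) = 0.05793.
C_B = 0.05793·C_{A0}·X = 0.05793×7.68×0.286 = 0.127 mol·L⁻¹.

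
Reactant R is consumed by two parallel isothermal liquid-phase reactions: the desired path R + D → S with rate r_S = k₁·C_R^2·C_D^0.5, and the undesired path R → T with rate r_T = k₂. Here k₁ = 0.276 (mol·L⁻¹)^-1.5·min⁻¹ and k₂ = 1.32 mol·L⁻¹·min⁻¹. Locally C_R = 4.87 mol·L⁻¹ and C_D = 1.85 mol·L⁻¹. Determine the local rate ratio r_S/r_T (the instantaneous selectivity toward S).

6.74

S_{S/T} = r_S/r_T = (k₁·C_R^2·C_D^0.5)/(k₂) = (k₁/k₂)·C_R^2·C_D^0.5.
= (0.276×4.870^2×1.850^0.5) / (1.32) = 8.903/1.320 = 6.74.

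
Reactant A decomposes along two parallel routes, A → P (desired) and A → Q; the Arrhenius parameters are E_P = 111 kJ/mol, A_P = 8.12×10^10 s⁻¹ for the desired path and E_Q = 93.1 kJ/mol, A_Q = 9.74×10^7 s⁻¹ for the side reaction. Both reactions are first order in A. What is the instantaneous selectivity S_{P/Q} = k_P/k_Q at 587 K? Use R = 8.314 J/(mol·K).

With equal orders, S_{P/Q} = k_P/k_Q = (A_P/A_Q)·exp[(E_Q−E_P)/(RT)].
(E_Q−E_P)/(RT) = (93.1−111)×10³/(8.314×587) = -17900/4880 = -3.668.
k_P/k_Q = (8.12×10^10/9.74×10^7)·exp(-3.668) = 833.7 × 0.02553 = 21.3.

21.3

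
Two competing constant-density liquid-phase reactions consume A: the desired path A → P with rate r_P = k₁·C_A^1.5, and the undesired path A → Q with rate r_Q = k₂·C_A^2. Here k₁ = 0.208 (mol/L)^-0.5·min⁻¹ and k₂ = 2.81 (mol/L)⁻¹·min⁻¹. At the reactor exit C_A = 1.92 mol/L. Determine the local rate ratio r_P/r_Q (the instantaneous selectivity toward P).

0.0534

S_{P/Q} = r_P/r_Q = (k₁·C_A^1.5)/(k₂·C_A^2) = (k₁/k₂)·C_A^-0.5.
= (0.208×1.920^1.5) / (2.81×1.920^2) = 0.5534/10.36 = 0.0534.
The undesired path is higher order in A, so low C_A (CSTR or dilute feed) favours P.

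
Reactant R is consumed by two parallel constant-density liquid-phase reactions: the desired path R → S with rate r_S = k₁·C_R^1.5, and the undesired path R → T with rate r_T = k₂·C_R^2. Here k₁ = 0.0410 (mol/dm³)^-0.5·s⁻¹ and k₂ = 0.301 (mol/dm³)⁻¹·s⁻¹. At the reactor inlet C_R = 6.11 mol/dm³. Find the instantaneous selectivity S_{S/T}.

S_{S/T} = r_S/r_T = (k₁·C_R^1.5)/(k₂·C_R^2) = (k₁/k₂)·C_R^-0.5.
= (0.0410×6.110^1.5) / (0.301×6.110^2) = 0.6192/11.24 = 0.0551.
The undesired path is higher order in R, so low C_R (CSTR or dilute feed) favours S.

0.0551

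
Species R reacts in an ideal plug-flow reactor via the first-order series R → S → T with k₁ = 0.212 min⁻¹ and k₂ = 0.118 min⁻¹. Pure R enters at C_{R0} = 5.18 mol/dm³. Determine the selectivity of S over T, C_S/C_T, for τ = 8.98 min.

1.10

For first-order series with pure R initially, C_S(τ) = k₁C_{R0}/(k₂−k₁)·(e^(−k₁τ) − e^(−k₂τ)).
e^(−k₁τ) = e^(−0.212×8.98) = e^(−1.904) = 0.1490; e^(−k₂τ) = e^(−1.060) = 0.3466.
C_S = 0.212×5.18/(0.118−0.212) × (0.1490−0.3466) = (-11.68)×(-0.1976) = 2.308 mol/dm³.
C_R = C_{R0}e^(−k₁τ) = 0.7719 mol/dm³, so C_T = C_{R0}−C_R−C_S = 2.100 mol/dm³; C_S/C_T = 1.10.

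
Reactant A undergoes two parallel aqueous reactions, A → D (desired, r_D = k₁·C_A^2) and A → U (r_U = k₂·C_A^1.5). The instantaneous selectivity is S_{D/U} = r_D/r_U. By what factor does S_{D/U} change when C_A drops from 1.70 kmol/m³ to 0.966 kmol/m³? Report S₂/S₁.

0.754

S_{D/U} = (k₁/k₂)·C_A^0.5, so S₂/S₁ = (C_{A,2}/C_{A,1})^0.5.
= (0.966/1.70)^0.5 = (0.5682)^0.5 = 0.754.
Selectivity toward D falls as C_A falls — high-concentration operation is favoured.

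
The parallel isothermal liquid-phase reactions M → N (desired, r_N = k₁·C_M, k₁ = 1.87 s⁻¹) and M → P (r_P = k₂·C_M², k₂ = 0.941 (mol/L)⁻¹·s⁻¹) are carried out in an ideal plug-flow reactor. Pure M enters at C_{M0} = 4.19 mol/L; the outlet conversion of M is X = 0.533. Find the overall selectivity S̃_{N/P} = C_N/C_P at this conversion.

0.665

C_M = C_{M0}(1−X) = 1.957 mol/L.
Along a PFR/batch, dC_N/dC_M = −r_N/(r_N+r_P) = −k₁/(k₁+k₂·C_M).
Integrating from C_{M0} to C_M: C_N = (1.87/0.941)·ln[(1.87+0.941·4.19)/(1.87+0.941·1.96)] = 1.987·ln(5.813/3.711) = 0.8916 mol/L.
C_P = (C_{M0}−C_M)−C_N = 1.342 mol/L; S̃_{N/P} = 0.8916/1.342 = 0.665.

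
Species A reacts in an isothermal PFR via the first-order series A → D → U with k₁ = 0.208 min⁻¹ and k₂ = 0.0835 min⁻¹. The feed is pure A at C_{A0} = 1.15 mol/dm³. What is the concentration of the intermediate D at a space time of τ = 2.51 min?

0.418 mol/dm³

For first-order series with pure A initially, C_D(τ) = k₁C_{A0}/(k₂−k₁)·(e^(−k₁τ) − e^(−k₂τ)).
e^(−k₁τ) = e^(−0.208×2.51) = e^(−0.5221) = 0.5933; e^(−k₂τ) = e^(−0.2096) = 0.8109.
C_D = 0.208×1.15/(0.0835−0.208) × (0.5933−0.8109) = (-1.921)×(-0.2176) = 0.4181 mol/dm³.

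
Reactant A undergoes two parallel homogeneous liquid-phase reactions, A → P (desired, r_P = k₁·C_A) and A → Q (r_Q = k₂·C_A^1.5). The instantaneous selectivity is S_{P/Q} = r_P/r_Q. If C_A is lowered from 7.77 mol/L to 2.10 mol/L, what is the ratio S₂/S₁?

1.92

S_{P/Q} = (k₁/k₂)·C_A^-0.5, so S₂/S₁ = (C_{A,2}/C_{A,1})^-0.5.
= (2.10/7.77)^(-0.5) = (0.2703)^(-0.5) = 1.92.
Selectivity toward P rises as C_A falls — low-concentration operation is favoured.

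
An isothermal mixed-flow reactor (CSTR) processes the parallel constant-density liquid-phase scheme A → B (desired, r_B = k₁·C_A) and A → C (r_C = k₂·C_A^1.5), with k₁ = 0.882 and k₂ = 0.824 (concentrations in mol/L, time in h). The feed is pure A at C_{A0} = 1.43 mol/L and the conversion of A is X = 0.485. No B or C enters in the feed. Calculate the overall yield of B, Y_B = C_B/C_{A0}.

0.269

Exit C_A = C_{A0}(1−X) = 1.43×0.515 = 0.7364 mol/L.
A CSTR operates uniformly at the exit composition, giving r_B = 0.6495 and r_C = 0.5208 (each k·C_A^n at C_A = 0.7364).
Fraction of consumed A going to B: r_B/(r_B+r_C) = 0.5550.
C_B = 0.5550·C_{A0}·X = 0.5550×1.43×0.485 = 0.385 mol/L; Y_B = C_B/C_{A0} = 0.269.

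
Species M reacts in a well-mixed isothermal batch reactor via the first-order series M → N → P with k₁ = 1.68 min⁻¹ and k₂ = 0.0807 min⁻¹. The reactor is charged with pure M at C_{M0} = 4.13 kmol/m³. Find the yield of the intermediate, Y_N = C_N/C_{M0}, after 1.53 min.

0.848

The intermediate concentration in a first-order A→B→C sequence is C_N = k₁C_{M0}(e^(−k₁t) − e^(−k₂t))/(k₂−k₁).
e^(−k₁t) = e^(−1.68×1.53) = e^(−2.570) = 0.07650; e^(−k₂t) = e^(−0.1235) = 0.8838.
C_N = 1.68×4.13/(0.0807−1.68) × (0.07650−0.8838) = (-4.338)×(-0.8073) = 3.503 kmol/m³.
Y_N = C_N/C_{M0} = 3.503/4.13 = 0.848.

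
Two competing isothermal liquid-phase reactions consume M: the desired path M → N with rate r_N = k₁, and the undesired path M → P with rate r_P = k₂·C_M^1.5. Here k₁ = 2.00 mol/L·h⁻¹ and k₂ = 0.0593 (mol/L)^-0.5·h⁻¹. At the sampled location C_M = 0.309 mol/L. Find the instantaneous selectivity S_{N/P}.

196

S_{N/P} = r_N/r_P = (k₁)/(k₂·C_M^1.5) = (k₁/k₂)·C_M^-1.5.
= (2.00) / (0.0593×0.3090^1.5) = 2.000/0.01019 = 196.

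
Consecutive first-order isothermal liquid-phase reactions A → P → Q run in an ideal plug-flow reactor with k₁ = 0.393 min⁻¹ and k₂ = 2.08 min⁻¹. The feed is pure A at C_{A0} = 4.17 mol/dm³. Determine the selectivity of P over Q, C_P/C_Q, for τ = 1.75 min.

0.287

Solving the coupled first-order balances gives C_P(τ) = [k₁/(k₂−k₁)]·C_{A0}·(e^(−k₁τ) − e^(−k₂τ)).
e^(−k₁τ) = e^(−0.393×1.75) = e^(−0.6878) = 0.5027; e^(−k₂τ) = e^(−3.640) = 0.02625.
C_P = 0.393×4.17/(2.08−0.393) × (0.5027−0.02625) = 0.9714×0.4765 = 0.4628 mol/dm³.
C_A = C_{A0}e^(−k₁τ) = 2.096 mol/dm³, so C_Q = C_{A0}−C_A−C_P = 1.611 mol/dm³; C_P/C_Q = 0.287.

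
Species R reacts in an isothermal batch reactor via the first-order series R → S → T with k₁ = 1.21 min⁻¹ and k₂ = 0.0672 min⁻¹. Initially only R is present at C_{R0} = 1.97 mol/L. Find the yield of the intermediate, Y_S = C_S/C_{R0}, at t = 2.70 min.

For first-order series with pure R initially, C_S(t) = k₁C_{R0}/(k₂−k₁)·(e^(−k₁t) − e^(−k₂t)).
e^(−k₁t) = e^(−1.21×2.70) = e^(−3.267) = 0.03812; e^(−k₂t) = e^(−0.1814) = 0.8341.
C_S = 1.21×1.97/(0.0672−1.21) × (0.03812−0.8341) = (-2.086)×(-0.7959) = 1.660 mol/L.
Y_S = C_S/C_{R0} = 1.660/1.97 = 0.843.

0.843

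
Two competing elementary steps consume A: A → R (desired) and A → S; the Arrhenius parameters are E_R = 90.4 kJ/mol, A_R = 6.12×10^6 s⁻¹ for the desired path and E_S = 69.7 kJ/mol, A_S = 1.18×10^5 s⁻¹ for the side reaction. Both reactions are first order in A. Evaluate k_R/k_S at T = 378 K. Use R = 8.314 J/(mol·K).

With equal orders, S_{R/S} = k_R/k_S = (A_R/A_S)·exp[(E_S−E_R)/(RT)].
(E_S−E_R)/(RT) = (69.7−90.4)×10³/(8.314×378) = -20700/3143 = -6.587.
k_R/k_S = (6.12×10^6/1.18×10^5)·exp(-6.587) = 51.86 × 0.001379 = 0.0715.

0.0715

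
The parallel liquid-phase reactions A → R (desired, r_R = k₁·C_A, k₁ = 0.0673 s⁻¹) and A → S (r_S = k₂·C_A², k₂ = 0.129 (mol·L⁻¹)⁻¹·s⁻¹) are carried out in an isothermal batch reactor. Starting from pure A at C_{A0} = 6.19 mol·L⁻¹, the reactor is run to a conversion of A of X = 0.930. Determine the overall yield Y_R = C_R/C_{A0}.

0.164

C_A = C_{A0}(1−X) = 0.4333 mol·L⁻¹.
Along a PFR/batch, dC_R/dC_A = −r_R/(r_R+r_S) = −k₁/(k₁+k₂·C_A).
Integrating from C_{A0} to C_A: C_R = (0.0673/0.129)·ln[(0.0673+0.129·6.19)/(0.0673+0.129·0.433)] = 0.5217·ln(0.8658/0.1232) = 1.017 mol·L⁻¹.
Y_R = C_R/C_{A0} = 1.017/6.19 = 0.164.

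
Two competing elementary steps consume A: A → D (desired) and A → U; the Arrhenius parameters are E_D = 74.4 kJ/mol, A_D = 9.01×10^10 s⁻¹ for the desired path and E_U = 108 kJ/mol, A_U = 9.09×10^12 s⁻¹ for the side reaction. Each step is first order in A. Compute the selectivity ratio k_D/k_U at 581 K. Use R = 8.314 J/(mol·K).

10.4

Since both paths have the same order in A, the concentration cancels and S_{D/U} = k_D/k_U = (A_D/A_U)·exp[(E_U−E_D)/(RT)].
(E_U−E_D)/(RT) = (108−74.4)×10³/(8.314×581) = 33600/4830 = 6.956.
k_D/k_U = (9.01×10^10/9.09×10^12)·exp(6.956) = 0.009912 × 1049 = 10.4.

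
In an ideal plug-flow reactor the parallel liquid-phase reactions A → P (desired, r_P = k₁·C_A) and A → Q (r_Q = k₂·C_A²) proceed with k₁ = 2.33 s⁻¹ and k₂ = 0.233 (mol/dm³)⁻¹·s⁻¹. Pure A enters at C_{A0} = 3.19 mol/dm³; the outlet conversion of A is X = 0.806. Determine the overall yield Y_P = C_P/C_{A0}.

0.680

C_A = C_{A0}(1−X) = 0.6189 mol/dm³.
Along a PFR/batch, dC_P/dC_A = −r_P/(r_P+r_Q) = −k₁/(k₁+k₂·C_A).
Integrating from C_{A0} to C_A: C_P = (2.33/0.233)·ln[(2.33+0.233·3.19)/(2.33+0.233·0.619)] = 10.00·ln(3.073/2.474) = 2.168 mol/dm³.
Y_P = C_P/C_{A0} = 2.168/3.19 = 0.680.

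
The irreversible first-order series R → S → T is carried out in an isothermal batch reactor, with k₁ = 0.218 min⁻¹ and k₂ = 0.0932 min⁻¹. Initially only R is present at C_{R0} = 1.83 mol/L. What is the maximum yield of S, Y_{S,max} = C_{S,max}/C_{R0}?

At the optimum, C_{S,max}/C_{R0} = (k₁/k₂)^[k₂/(k₂−k₁)].
= (0.218/0.0932)^(0.0932/(0.0932−0.218)) = (2.339)^(-0.7468) = 0.5302.

0.530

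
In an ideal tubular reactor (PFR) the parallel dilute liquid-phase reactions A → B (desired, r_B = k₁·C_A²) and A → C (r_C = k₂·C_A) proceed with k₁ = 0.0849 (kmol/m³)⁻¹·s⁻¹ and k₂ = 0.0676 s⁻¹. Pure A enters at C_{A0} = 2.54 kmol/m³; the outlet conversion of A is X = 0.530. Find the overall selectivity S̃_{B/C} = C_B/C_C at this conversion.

C_A = C_{A0}(1−X) = 1.194 kmol/m³.
Along a PFR/batch, dC_C/dC_A = −r_C/(r_B+r_C) = −k₂/(k₂+k₁·C_A).
Integrating from C_{A0} to C_A: C_C = (0.0676/0.0849)·ln[(0.0676+0.0849·2.54)/(0.0676+0.0849·1.19)] = 0.7962·ln(0.2832/0.1690) = 0.4114 kmol/m³.
Then C_B = (C_{A0}−C_A) − C_C = 1.346 − 0.4114 = 0.9348 kmol/m³.
S̃_{B/C} = C_B/C_C = 0.9348/0.4114 = 2.27.

2.27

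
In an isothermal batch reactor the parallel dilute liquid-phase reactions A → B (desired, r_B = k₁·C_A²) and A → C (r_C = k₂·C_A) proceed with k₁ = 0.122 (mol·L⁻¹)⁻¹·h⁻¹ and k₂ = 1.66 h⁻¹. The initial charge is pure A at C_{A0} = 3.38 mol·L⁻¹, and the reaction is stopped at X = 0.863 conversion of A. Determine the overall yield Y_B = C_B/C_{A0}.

0.105

C_A = C_{A0}(1−X) = 0.4631 mol·L⁻¹.
Along a PFR/batch, dC_C/dC_A = −r_C/(r_B+r_C) = −k₂/(k₂+k₁·C_A).
Integrating from C_{A0} to C_A: C_C = (1.66/0.122)·ln[(1.66+0.122·3.38)/(1.66+0.122·0.463)] = 13.61·ln(2.072/1.716) = 2.564 mol·L⁻¹.
Then C_B = (C_{A0}−C_A) − C_C = 2.917 − 2.564 = 0.3534 mol·L⁻¹.
Y_B = C_B/C_{A0} = 0.3534/3.38 = 0.105.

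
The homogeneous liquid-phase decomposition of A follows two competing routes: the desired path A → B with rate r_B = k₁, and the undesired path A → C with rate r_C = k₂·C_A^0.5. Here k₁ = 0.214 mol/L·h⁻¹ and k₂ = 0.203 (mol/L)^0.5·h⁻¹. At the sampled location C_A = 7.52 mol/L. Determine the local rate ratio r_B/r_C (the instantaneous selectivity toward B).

S_{B/C} = r_B/r_C = (k₁)/(k₂·C_A^0.5) = (k₁/k₂)·C_A^-0.5.
= (0.214) / (0.203×7.520^0.5) = 0.2140/0.5567 = 0.384.

0.384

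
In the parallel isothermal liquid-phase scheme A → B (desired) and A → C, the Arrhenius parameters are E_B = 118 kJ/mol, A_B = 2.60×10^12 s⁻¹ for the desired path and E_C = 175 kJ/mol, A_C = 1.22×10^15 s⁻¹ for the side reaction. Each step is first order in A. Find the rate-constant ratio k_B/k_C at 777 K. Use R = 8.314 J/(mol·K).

k_B/k_C = (A_B/A_C)·exp[−(E_B−E_C)/(RT)] = (A_B/A_C)·exp[(E_C−E_B)/(RT)].
(E_C−E_B)/(RT) = (175−118)×10³/(8.314×777) = 57000/6460 = 8.824.
k_B/k_C = (2.60×10^12/1.22×10^15)·exp(8.824) = 0.002131 × 6792 = 14.5.

14.5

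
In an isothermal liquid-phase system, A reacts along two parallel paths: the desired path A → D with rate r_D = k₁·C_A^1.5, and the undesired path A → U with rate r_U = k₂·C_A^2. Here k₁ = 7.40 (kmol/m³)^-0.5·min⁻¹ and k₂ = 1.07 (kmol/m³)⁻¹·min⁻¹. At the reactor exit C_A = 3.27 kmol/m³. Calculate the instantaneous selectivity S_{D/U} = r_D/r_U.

S_{D/U} = r_D/r_U = (k₁·C_A^1.5)/(k₂·C_A^2) = (k₁/k₂)·C_A^-0.5.
= (7.40×3.270^1.5) / (1.07×3.270^2) = 43.76/11.44 = 3.82.
The undesired path is higher order in A, so low C_A (CSTR or dilute feed) favours D.

3.82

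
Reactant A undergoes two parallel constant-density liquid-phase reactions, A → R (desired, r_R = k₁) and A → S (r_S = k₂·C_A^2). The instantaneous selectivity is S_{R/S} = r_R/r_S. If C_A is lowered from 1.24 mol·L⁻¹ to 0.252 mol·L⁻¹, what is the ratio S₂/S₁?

S_{R/S} = (k₁/k₂)·C_A^-2, so S₂/S₁ = (C_{A,2}/C_{A,1})^-2.
= (0.252/1.24)^(-2) = (0.2032)^(-2) = 24.2.

24.2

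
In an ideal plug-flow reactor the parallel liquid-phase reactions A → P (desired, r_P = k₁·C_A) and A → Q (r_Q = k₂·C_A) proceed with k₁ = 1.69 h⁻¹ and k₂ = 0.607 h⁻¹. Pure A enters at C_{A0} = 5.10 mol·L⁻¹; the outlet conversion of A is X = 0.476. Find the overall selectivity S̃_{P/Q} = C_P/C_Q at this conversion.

C_A = C_{A0}(1−X) = 2.672 mol·L⁻¹.
Both paths are first order in A, so the instantaneous fraction to P is constant: dC_P/d(−C_A) = k₁/(k₁+k₂) = 0.7357.
C_P = 0.7357·(C_{A0}−C_A) = 0.7357×2.428 = 1.79 mol·L⁻¹.
C_Q = (C_{A0}−C_A)−C_P = 0.6415 mol·L⁻¹; S̃_{P/Q} = 1.786/0.6415 = 2.78.

2.78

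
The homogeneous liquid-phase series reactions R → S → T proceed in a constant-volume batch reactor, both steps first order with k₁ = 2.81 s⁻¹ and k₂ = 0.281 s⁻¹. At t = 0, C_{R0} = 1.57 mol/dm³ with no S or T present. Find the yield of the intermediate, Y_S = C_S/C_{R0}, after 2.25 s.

0.588

For first-order series with pure R initially, C_S(t) = k₁C_{R0}/(k₂−k₁)·(e^(−k₁t) − e^(−k₂t)).
e^(−k₁t) = e^(−2.81×2.25) = e^(−6.322) = 0.001795; e^(−k₂t) = e^(−0.6323) = 0.5314.
C_S = 2.81×1.57/(0.281−2.81) × (0.001795−0.5314) = (-1.744)×(-0.5296) = 0.9239 mol/dm³.
Y_S = C_S/C_{R0} = 0.9239/1.57 = 0.588.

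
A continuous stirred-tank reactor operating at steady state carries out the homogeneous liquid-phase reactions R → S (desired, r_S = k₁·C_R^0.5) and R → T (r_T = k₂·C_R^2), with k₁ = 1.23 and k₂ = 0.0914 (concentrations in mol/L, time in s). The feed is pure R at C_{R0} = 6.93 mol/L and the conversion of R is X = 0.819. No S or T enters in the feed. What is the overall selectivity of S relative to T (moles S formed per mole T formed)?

9.58

Exit C_R = C_{R0}(1−X) = 6.93×0.181 = 1.254 mol/L.
In a CSTR the entire volume is at exit conditions, so r_S = 1.23×1.254^0.5 = 1.378 and r_T = 0.0914×1.254^2 = 0.1438.
Overall selectivity = C_S/C_T = r_Sτ/(r_Tτ) = r_S/r_T = 9.58.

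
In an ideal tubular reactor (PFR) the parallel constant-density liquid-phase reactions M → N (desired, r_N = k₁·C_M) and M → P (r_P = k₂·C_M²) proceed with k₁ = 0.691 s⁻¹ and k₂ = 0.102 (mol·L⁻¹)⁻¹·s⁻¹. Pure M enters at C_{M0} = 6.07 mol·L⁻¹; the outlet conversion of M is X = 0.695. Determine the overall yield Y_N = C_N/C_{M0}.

C_M = C_{M0}(1−X) = 1.851 mol·L⁻¹.
Along a PFR/batch, dC_N/dC_M = −r_N/(r_N+r_P) = −k₁/(k₁+k₂·C_M).
Integrating from C_{M0} to C_M: C_N = (0.691/0.102)·ln[(0.691+0.102·6.07)/(0.691+0.102·1.85)] = 6.775·ln(1.310/0.8798) = 2.697 mol·L⁻¹.
Y_N = C_N/C_{M0} = 2.697/6.07 = 0.444.

0.444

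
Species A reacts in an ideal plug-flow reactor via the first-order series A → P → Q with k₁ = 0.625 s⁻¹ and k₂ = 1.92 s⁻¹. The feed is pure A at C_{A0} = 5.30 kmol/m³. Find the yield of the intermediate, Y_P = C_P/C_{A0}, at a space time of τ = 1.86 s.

The intermediate concentration in a first-order A→B→C sequence is C_P = k₁C_{A0}(e^(−k₁τ) − e^(−k₂τ))/(k₂−k₁).
e^(−k₁τ) = e^(−0.625×1.86) = e^(−1.163) = 0.3127; e^(−k₂τ) = e^(−3.571) = 0.02812.
C_P = 0.625×5.30/(1.92−0.625) × (0.3127−0.02812) = 2.558×0.2846 = 0.7279 kmol/m³.
Y_P = C_P/C_{A0} = 0.7279/5.30 = 0.137.

0.137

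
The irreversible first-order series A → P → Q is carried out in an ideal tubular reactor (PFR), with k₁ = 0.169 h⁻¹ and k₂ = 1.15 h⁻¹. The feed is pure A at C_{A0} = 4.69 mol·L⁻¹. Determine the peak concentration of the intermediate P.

0.495 mol·L⁻¹

For a first-order series the maximum intermediate yield is C_{P,max}/C_{A0} = (k₁/k₂)^[k₂/(k₂−k₁)].
= (0.169/1.15)^(1.15/(1.15−0.169)) = (0.1470)^(1.172) = 0.1056.
C_{P,max} = 0.1056×4.69 = 0.495 mol·L⁻¹.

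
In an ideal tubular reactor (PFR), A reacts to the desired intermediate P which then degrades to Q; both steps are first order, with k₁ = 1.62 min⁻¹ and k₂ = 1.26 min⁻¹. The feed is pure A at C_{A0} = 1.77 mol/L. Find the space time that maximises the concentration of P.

The intermediate peaks when r₁ = r₂, i.e. k₁e^(−k₁τ) = k₂e^(−k₂τ), giving τ_opt = ln(k₂/k₁)/(k₂−k₁).
= ln(1.26/1.62)/(1.26−1.62) = ln(0.7778)/-0.3600 = -0.2513/-0.3600 = 0.698 min.

0.698 min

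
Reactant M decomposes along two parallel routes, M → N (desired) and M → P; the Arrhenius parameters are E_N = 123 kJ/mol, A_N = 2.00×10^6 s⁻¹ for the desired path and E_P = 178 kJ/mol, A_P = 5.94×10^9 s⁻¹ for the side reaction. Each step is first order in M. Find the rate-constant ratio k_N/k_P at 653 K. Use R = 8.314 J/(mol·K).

Since both paths have the same order in M, the concentration cancels and S_{N/P} = k_N/k_P = (A_N/A_P)·exp[(E_P−E_N)/(RT)].
(E_P−E_N)/(RT) = (178−123)×10³/(8.314×653) = 55000/5429 = 10.13.
k_N/k_P = (2.00×10^6/5.94×10^9)·exp(10.13) = 3.367×10^-4 × 25102 = 8.45.
Since E_N < E_P, lowering the temperature improves selectivity toward N.

8.45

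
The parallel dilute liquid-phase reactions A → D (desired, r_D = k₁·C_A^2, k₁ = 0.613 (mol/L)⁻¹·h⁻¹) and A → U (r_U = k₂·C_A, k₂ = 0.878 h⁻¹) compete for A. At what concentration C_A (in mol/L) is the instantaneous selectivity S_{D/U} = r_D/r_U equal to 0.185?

0.265 mol/L

S_{D/U} = (k₁/k₂)·C_A ⇒ C_A = S·k₂/k₁.
= 0.185×0.878/0.613 = 0.265 mol/L.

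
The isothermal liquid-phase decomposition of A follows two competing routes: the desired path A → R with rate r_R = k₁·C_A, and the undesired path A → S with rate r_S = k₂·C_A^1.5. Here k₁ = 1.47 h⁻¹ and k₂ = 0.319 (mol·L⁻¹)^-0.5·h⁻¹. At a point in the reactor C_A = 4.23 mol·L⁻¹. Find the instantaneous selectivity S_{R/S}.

S_{R/S} = r_R/r_S = (k₁·C_A)/(k₂·C_A^1.5) = (k₁/k₂)·C_A^-0.5.
= (1.47×4.230) / (0.319×4.230^1.5) = 6.218/2.775 = 2.24.

2.24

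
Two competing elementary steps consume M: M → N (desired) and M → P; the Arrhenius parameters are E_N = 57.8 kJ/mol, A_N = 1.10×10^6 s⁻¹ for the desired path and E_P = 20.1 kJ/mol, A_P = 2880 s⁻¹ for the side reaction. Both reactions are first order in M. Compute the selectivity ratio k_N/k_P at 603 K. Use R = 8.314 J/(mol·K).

0.207

Since both paths have the same order in M, the concentration cancels and S_{N/P} = k_N/k_P = (A_N/A_P)·exp[(E_P−E_N)/(RT)].
(E_P−E_N)/(RT) = (20.1−57.8)×10³/(8.314×603) = -37700/5013 = -7.520.
k_N/k_P = (1.10×10^6/2880)·exp(-7.520) = 381.9 × 5.422×10^-4 = 0.207.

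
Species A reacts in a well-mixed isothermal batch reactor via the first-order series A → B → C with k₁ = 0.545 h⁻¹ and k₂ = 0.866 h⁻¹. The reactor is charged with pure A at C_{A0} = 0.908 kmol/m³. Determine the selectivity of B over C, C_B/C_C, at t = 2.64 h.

0.432

Solving the coupled first-order balances gives C_B(t) = [k₁/(k₂−k₁)]·C_{A0}·(e^(−k₁t) − e^(−k₂t)).
e^(−k₁t) = e^(−0.545×2.64) = e^(−1.439) = 0.2372; e^(−k₂t) = e^(−2.286) = 0.1016.
C_B = 0.545×0.908/(0.866−0.545) × (0.2372−0.1016) = 1.542×0.1356 = 0.2090 kmol/m³.
C_A = C_{A0}e^(−k₁t) = 0.2154 kmol/m³, so C_C = C_{A0}−C_A−C_B = 0.4836 kmol/m³; C_B/C_C = 0.432.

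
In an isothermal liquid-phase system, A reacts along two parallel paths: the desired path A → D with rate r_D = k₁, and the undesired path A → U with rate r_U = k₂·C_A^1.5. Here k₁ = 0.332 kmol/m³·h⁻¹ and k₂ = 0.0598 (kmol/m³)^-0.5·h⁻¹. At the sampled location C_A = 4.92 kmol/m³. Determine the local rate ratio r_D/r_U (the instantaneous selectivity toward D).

S_{D/U} = r_D/r_U = (k₁)/(k₂·C_A^1.5) = (k₁/k₂)·C_A^-1.5.
= (0.332) / (0.0598×4.920^1.5) = 0.3320/0.6526 = 0.509.
The undesired path is higher order in A, so low C_A (CSTR or dilute feed) favours D.

0.509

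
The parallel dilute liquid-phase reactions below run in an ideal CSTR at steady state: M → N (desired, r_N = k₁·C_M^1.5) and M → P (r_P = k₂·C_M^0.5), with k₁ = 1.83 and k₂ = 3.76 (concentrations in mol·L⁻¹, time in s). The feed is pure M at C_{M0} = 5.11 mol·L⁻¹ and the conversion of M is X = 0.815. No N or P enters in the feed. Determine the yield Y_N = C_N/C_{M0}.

Exit C_M = C_{M0}(1−X) = 5.11×0.185 = 0.9454 mol·L⁻¹.
In a CSTR the entire volume is at exit conditions, so r_N = 1.83×0.9454^1.5 = 1.682 and r_P = 3.76×0.9454^0.5 = 3.656.
Fraction of consumed M going to N: r_N/(r_N+r_P) = 0.3151.
C_N = 0.3151·C_{M0}·X = 0.3151×5.11×0.815 = 1.31 mol·L⁻¹; Y_N = C_N/C_{M0} = 0.257.

0.257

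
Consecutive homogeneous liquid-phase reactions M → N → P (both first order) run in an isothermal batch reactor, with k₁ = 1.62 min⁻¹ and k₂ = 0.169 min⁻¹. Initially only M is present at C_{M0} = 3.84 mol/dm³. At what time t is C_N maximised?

Setting dC_N/dt = 0 gives t_opt = ln(k₂/k₁)/(k₂−k₁).
= ln(0.169/1.62)/(0.169−1.62) = ln(0.1043)/-1.451 = -2.260/-1.451 = 1.56 min.

1.56 min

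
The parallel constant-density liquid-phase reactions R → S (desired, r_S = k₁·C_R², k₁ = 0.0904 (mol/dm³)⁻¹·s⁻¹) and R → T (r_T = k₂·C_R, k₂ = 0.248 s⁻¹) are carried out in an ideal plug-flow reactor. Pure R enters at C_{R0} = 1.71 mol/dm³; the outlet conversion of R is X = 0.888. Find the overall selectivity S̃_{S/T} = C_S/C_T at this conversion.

0.327

C_R = C_{R0}(1−X) = 0.1915 mol/dm³.
Along a PFR/batch, dC_T/dC_R = −r_T/(r_S+r_T) = −k₂/(k₂+k₁·C_R).
Integrating from C_{R0} to C_R: C_T = (0.248/0.0904)·ln[(0.248+0.0904·1.71)/(0.248+0.0904·0.192)] = 2.743·ln(0.4026/0.2653) = 1.144 mol/dm³.
Then C_S = (C_{R0}−C_R) − C_T = 1.518 − 1.144 = 0.3745 mol/dm³.
S̃_{S/T} = C_S/C_T = 0.3745/1.144 = 0.327.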